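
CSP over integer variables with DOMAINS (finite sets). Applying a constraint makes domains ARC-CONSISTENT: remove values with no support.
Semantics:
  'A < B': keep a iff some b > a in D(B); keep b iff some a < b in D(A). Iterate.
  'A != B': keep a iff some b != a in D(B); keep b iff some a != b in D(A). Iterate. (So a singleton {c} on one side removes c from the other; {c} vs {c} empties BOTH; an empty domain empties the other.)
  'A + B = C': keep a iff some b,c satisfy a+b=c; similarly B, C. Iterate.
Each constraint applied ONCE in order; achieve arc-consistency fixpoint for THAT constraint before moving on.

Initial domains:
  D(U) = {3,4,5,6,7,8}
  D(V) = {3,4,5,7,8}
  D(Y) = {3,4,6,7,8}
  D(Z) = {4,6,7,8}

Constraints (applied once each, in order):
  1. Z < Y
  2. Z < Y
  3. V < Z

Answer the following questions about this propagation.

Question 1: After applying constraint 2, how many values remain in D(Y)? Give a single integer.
Answer: 3

Derivation:
Constraint 1 (Z < Y) on D(Z)={4,6,7,8} D(Y)={3,4,6,7,8}: Z {4,6,7,8}->{4,6,7}; Y {3,4,6,7,8}->{6,7,8}
Constraint 2 (Z < Y) on D(Z)={4,6,7} D(Y)={6,7,8}: no change
So after constraint 2: D(Y)={6,7,8}, size = 3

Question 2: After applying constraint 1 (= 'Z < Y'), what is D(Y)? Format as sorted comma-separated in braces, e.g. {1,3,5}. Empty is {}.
Constraint 1 (Z < Y) on D(Z)={4,6,7,8} D(Y)={3,4,6,7,8}: Z {4,6,7,8}->{4,6,7}; Y {3,4,6,7,8}->{6,7,8}
So after constraint 1: D(Y) = {6,7,8}

Answer: {6,7,8}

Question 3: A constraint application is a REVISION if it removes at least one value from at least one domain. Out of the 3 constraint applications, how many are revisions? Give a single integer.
Answer: 2

Derivation:
Constraint 1 (Z < Y) on D(Z)={4,6,7,8} D(Y)={3,4,6,7,8}: Z {4,6,7,8}->{4,6,7}; Y {3,4,6,7,8}->{6,7,8} => REVISION
Constraint 2 (Z < Y) on D(Z)={4,6,7} D(Y)={6,7,8}: no change => not a revision
Constraint 3 (V < Z) on D(V)={3,4,5,7,8} D(Z)={4,6,7}: V {3,4,5,7,8}->{3,4,5} => REVISION
Total revisions = 2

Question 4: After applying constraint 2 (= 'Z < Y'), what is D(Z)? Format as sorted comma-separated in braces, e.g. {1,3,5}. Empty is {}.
Answer: {4,6,7}

Derivation:
Constraint 1 (Z < Y) on D(Z)={4,6,7,8} D(Y)={3,4,6,7,8}: Z {4,6,7,8}->{4,6,7}; Y {3,4,6,7,8}->{6,7,8}
Constraint 2 (Z < Y) on D(Z)={4,6,7} D(Y)={6,7,8}: no change
So after constraint 2: D(Z) = {4,6,7}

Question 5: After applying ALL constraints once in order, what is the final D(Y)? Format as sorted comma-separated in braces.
Constraint 1 (Z < Y) on D(Z)={4,6,7,8} D(Y)={3,4,6,7,8}: Z {4,6,7,8}->{4,6,7}; Y {3,4,6,7,8}->{6,7,8}
Constraint 2 (Z < Y) on D(Z)={4,6,7} D(Y)={6,7,8}: no change
Constraint 3 (V < Z) on D(V)={3,4,5,7,8} D(Z)={4,6,7}: V {3,4,5,7,8}->{3,4,5}
So after all 3 constraints: D(Y) = {6,7,8}

Answer: {6,7,8}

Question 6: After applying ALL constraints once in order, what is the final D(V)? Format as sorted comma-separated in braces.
Constraint 1 (Z < Y) on D(Z)={4,6,7,8} D(Y)={3,4,6,7,8}: Z {4,6,7,8}->{4,6,7}; Y {3,4,6,7,8}->{6,7,8}
Constraint 2 (Z < Y) on D(Z)={4,6,7} D(Y)={6,7,8}: no change
Constraint 3 (V < Z) on D(V)={3,4,5,7,8} D(Z)={4,6,7}: V {3,4,5,7,8}->{3,4,5}
So after all 3 constraints: D(V) = {3,4,5}

Answer: {3,4,5}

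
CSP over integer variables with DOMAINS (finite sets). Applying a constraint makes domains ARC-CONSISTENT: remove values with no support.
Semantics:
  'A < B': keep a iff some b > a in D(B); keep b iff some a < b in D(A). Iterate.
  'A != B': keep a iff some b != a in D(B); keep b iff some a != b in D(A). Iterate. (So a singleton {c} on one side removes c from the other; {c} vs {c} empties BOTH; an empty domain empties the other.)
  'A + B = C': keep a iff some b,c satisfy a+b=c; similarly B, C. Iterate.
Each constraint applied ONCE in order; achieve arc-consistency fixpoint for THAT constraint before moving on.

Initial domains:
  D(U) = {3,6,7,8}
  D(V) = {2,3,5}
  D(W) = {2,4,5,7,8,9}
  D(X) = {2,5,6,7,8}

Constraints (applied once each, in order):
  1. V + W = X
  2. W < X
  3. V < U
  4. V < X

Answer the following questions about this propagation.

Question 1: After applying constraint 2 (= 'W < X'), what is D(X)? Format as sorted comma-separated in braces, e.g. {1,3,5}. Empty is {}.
Answer: {5,6,7,8}

Derivation:
Constraint 1 (V + W = X) on D(V)={2,3,5} D(W)={2,4,5,7,8,9} D(X)={2,5,6,7,8}: W {2,4,5,7,8,9}->{2,4,5}; X {2,5,6,7,8}->{5,6,7,8}
Constraint 2 (W < X) on D(W)={2,4,5} D(X)={5,6,7,8}: no change
So after constraint 2: D(X) = {5,6,7,8}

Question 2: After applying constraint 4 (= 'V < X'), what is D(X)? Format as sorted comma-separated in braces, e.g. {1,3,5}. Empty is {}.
Constraint 1 (V + W = X) on D(V)={2,3,5} D(W)={2,4,5,7,8,9} D(X)={2,5,6,7,8}: W {2,4,5,7,8,9}->{2,4,5}; X {2,5,6,7,8}->{5,6,7,8}
Constraint 2 (W < X) on D(W)={2,4,5} D(X)={5,6,7,8}: no change
Constraint 3 (V < U) on D(V)={2,3,5} D(U)={3,6,7,8}: no change
Constraint 4 (V < X) on D(V)={2,3,5} D(X)={5,6,7,8}: no change
So after constraint 4: D(X) = {5,6,7,8}

Answer: {5,6,7,8}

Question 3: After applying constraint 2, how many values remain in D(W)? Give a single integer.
Constraint 1 (V + W = X) on D(V)={2,3,5} D(W)={2,4,5,7,8,9} D(X)={2,5,6,7,8}: W {2,4,5,7,8,9}->{2,4,5}; X {2,5,6,7,8}->{5,6,7,8}
Constraint 2 (W < X) on D(W)={2,4,5} D(X)={5,6,7,8}: no change
So after constraint 2: D(W)={2,4,5}, size = 3

Answer: 3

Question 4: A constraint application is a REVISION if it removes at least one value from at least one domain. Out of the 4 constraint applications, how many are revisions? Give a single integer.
Constraint 1 (V + W = X) on D(V)={2,3,5} D(W)={2,4,5,7,8,9} D(X)={2,5,6,7,8}: W {2,4,5,7,8,9}->{2,4,5}; X {2,5,6,7,8}->{5,6,7,8} => REVISION
Constraint 2 (W < X) on D(W)={2,4,5} D(X)={5,6,7,8}: no change => not a revision
Constraint 3 (V < U) on D(V)={2,3,5} D(U)={3,6,7,8}: no change => not a revision
Constraint 4 (V < X) on D(V)={2,3,5} D(X)={5,6,7,8}: no change => not a revision
Total revisions = 1

Answer: 1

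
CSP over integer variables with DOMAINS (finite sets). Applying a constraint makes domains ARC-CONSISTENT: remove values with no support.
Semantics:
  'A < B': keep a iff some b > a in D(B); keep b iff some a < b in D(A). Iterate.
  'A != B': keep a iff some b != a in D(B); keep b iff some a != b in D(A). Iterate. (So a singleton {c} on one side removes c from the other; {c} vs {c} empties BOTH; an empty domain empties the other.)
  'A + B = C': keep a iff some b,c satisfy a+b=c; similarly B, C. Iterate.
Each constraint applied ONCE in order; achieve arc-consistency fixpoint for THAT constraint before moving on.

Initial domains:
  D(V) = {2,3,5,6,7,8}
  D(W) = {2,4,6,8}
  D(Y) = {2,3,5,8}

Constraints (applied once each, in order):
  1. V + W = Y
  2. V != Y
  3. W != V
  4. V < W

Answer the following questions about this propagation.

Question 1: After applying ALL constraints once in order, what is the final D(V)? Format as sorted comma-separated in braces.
Answer: {2,3}

Derivation:
Constraint 1 (V + W = Y) on D(V)={2,3,5,6,7,8} D(W)={2,4,6,8} D(Y)={2,3,5,8}: V {2,3,5,6,7,8}->{2,3,6}; W {2,4,6,8}->{2,6}; Y {2,3,5,8}->{5,8}
Constraint 2 (V != Y) on D(V)={2,3,6} D(Y)={5,8}: no change
Constraint 3 (W != V) on D(W)={2,6} D(V)={2,3,6}: no change
Constraint 4 (V < W) on D(V)={2,3,6} D(W)={2,6}: V {2,3,6}->{2,3}; W {2,6}->{6}
So after all 4 constraints: D(V) = {2,3}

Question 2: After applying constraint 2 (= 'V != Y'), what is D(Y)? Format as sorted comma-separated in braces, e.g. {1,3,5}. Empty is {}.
Answer: {5,8}

Derivation:
Constraint 1 (V + W = Y) on D(V)={2,3,5,6,7,8} D(W)={2,4,6,8} D(Y)={2,3,5,8}: V {2,3,5,6,7,8}->{2,3,6}; W {2,4,6,8}->{2,6}; Y {2,3,5,8}->{5,8}
Constraint 2 (V != Y) on D(V)={2,3,6} D(Y)={5,8}: no change
So after constraint 2: D(Y) = {5,8}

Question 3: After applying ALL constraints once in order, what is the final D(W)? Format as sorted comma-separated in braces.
Constraint 1 (V + W = Y) on D(V)={2,3,5,6,7,8} D(W)={2,4,6,8} D(Y)={2,3,5,8}: V {2,3,5,6,7,8}->{2,3,6}; W {2,4,6,8}->{2,6}; Y {2,3,5,8}->{5,8}
Constraint 2 (V != Y) on D(V)={2,3,6} D(Y)={5,8}: no change
Constraint 3 (W != V) on D(W)={2,6} D(V)={2,3,6}: no change
Constraint 4 (V < W) on D(V)={2,3,6} D(W)={2,6}: V {2,3,6}->{2,3}; W {2,6}->{6}
So after all 4 constraints: D(W) = {6}

Answer: {6}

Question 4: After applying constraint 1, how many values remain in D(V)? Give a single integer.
Answer: 3

Derivation:
Constraint 1 (V + W = Y) on D(V)={2,3,5,6,7,8} D(W)={2,4,6,8} D(Y)={2,3,5,8}: V {2,3,5,6,7,8}->{2,3,6}; W {2,4,6,8}->{2,6}; Y {2,3,5,8}->{5,8}
So after constraint 1: D(V)={2,3,6}, size = 3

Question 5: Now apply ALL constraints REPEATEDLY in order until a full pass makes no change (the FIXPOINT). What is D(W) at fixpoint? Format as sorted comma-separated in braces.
pass 0 (initial): D(W)={2,4,6,8}
pass 1: V {2,3,5,6,7,8}->{2,3}; W {2,4,6,8}->{6}; Y {2,3,5,8}->{5,8}
pass 2: V {2,3}->{2}; Y {5,8}->{8}
pass 3: no change
Fixpoint after 3 passes: D(W) = {6}

Answer: {6}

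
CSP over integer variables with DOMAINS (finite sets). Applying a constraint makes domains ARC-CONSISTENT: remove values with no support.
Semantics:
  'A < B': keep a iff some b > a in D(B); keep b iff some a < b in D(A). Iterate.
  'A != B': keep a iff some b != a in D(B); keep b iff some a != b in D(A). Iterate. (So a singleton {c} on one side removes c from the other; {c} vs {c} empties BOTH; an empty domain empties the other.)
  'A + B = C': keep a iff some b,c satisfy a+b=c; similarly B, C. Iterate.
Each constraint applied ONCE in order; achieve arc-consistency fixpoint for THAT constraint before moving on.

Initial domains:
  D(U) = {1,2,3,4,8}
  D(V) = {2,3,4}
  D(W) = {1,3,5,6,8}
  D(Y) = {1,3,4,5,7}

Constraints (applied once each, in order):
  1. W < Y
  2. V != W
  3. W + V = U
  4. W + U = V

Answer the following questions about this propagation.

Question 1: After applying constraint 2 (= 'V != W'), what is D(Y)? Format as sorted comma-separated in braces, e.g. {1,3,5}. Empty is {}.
Answer: {3,4,5,7}

Derivation:
Constraint 1 (W < Y) on D(W)={1,3,5,6,8} D(Y)={1,3,4,5,7}: W {1,3,5,6,8}->{1,3,5,6}; Y {1,3,4,5,7}->{3,4,5,7}
Constraint 2 (V != W) on D(V)={2,3,4} D(W)={1,3,5,6}: no change
So after constraint 2: D(Y) = {3,4,5,7}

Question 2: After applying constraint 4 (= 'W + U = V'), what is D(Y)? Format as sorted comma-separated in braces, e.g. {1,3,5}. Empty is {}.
Answer: {3,4,5,7}

Derivation:
Constraint 1 (W < Y) on D(W)={1,3,5,6,8} D(Y)={1,3,4,5,7}: W {1,3,5,6,8}->{1,3,5,6}; Y {1,3,4,5,7}->{3,4,5,7}
Constraint 2 (V != W) on D(V)={2,3,4} D(W)={1,3,5,6}: no change
Constraint 3 (W + V = U) on D(W)={1,3,5,6} D(V)={2,3,4} D(U)={1,2,3,4,8}: W {1,3,5,6}->{1,5,6}; V {2,3,4}->{2,3}; U {1,2,3,4,8}->{3,4,8}
Constraint 4 (W + U = V) on D(W)={1,5,6} D(U)={3,4,8} D(V)={2,3}: W {1,5,6}->{}; U {3,4,8}->{}; V {2,3}->{}
So after constraint 4: D(Y) = {3,4,5,7}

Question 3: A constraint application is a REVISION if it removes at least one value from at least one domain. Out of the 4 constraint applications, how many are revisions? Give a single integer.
Constraint 1 (W < Y) on D(W)={1,3,5,6,8} D(Y)={1,3,4,5,7}: W {1,3,5,6,8}->{1,3,5,6}; Y {1,3,4,5,7}->{3,4,5,7} => REVISION
Constraint 2 (V != W) on D(V)={2,3,4} D(W)={1,3,5,6}: no change => not a revision
Constraint 3 (W + V = U) on D(W)={1,3,5,6} D(V)={2,3,4} D(U)={1,2,3,4,8}: W {1,3,5,6}->{1,5,6}; V {2,3,4}->{2,3}; U {1,2,3,4,8}->{3,4,8} => REVISION
Constraint 4 (W + U = V) on D(W)={1,5,6} D(U)={3,4,8} D(V)={2,3}: W {1,5,6}->{}; U {3,4,8}->{}; V {2,3}->{} => REVISION
Total revisions = 3

Answer: 3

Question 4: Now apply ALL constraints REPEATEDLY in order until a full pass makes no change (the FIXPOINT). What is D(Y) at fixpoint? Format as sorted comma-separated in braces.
Answer: {}

Derivation:
pass 0 (initial): D(Y)={1,3,4,5,7}
pass 1: U {1,2,3,4,8}->{}; V {2,3,4}->{}; W {1,3,5,6,8}->{}; Y {1,3,4,5,7}->{3,4,5,7}
pass 2: Y {3,4,5,7}->{}
pass 3: no change
Fixpoint after 3 passes: D(Y) = {}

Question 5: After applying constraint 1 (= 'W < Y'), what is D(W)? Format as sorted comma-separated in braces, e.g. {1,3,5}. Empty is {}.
Constraint 1 (W < Y) on D(W)={1,3,5,6,8} D(Y)={1,3,4,5,7}: W {1,3,5,6,8}->{1,3,5,6}; Y {1,3,4,5,7}->{3,4,5,7}
So after constraint 1: D(W) = {1,3,5,6}

Answer: {1,3,5,6}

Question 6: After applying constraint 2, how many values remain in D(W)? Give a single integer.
Constraint 1 (W < Y) on D(W)={1,3,5,6,8} D(Y)={1,3,4,5,7}: W {1,3,5,6,8}->{1,3,5,6}; Y {1,3,4,5,7}->{3,4,5,7}
Constraint 2 (V != W) on D(V)={2,3,4} D(W)={1,3,5,6}: no change
So after constraint 2: D(W)={1,3,5,6}, size = 4

Answer: 4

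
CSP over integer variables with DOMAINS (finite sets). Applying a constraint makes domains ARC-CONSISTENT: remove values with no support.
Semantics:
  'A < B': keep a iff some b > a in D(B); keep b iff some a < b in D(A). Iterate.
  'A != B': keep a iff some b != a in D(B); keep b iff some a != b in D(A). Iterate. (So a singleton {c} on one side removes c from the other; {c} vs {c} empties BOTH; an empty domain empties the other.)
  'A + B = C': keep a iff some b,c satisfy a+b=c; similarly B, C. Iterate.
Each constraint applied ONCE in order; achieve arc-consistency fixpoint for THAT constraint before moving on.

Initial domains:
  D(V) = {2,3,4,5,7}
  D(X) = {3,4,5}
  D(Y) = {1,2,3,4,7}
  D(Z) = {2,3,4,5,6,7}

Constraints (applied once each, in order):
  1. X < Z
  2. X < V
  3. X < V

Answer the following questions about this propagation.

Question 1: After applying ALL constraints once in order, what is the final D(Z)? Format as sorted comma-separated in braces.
Answer: {4,5,6,7}

Derivation:
Constraint 1 (X < Z) on D(X)={3,4,5} D(Z)={2,3,4,5,6,7}: Z {2,3,4,5,6,7}->{4,5,6,7}
Constraint 2 (X < V) on D(X)={3,4,5} D(V)={2,3,4,5,7}: V {2,3,4,5,7}->{4,5,7}
Constraint 3 (X < V) on D(X)={3,4,5} D(V)={4,5,7}: no change
So after all 3 constraints: D(Z) = {4,5,6,7}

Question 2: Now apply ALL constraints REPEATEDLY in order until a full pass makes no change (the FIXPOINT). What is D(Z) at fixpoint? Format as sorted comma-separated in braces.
pass 0 (initial): D(Z)={2,3,4,5,6,7}
pass 1: V {2,3,4,5,7}->{4,5,7}; Z {2,3,4,5,6,7}->{4,5,6,7}
pass 2: no change
Fixpoint after 2 passes: D(Z) = {4,5,6,7}

Answer: {4,5,6,7}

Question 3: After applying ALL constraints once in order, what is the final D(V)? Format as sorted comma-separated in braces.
Answer: {4,5,7}

Derivation:
Constraint 1 (X < Z) on D(X)={3,4,5} D(Z)={2,3,4,5,6,7}: Z {2,3,4,5,6,7}->{4,5,6,7}
Constraint 2 (X < V) on D(X)={3,4,5} D(V)={2,3,4,5,7}: V {2,3,4,5,7}->{4,5,7}
Constraint 3 (X < V) on D(X)={3,4,5} D(V)={4,5,7}: no change
So after all 3 constraints: D(V) = {4,5,7}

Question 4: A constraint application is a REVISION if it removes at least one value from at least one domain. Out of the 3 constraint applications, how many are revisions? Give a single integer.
Answer: 2

Derivation:
Constraint 1 (X < Z) on D(X)={3,4,5} D(Z)={2,3,4,5,6,7}: Z {2,3,4,5,6,7}->{4,5,6,7} => REVISION
Constraint 2 (X < V) on D(X)={3,4,5} D(V)={2,3,4,5,7}: V {2,3,4,5,7}->{4,5,7} => REVISION
Constraint 3 (X < V) on D(X)={3,4,5} D(V)={4,5,7}: no change => not a revision
Total revisions = 2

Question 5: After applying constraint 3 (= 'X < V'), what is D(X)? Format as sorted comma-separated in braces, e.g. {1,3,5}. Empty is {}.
Answer: {3,4,5}

Derivation:
Constraint 1 (X < Z) on D(X)={3,4,5} D(Z)={2,3,4,5,6,7}: Z {2,3,4,5,6,7}->{4,5,6,7}
Constraint 2 (X < V) on D(X)={3,4,5} D(V)={2,3,4,5,7}: V {2,3,4,5,7}->{4,5,7}
Constraint 3 (X < V) on D(X)={3,4,5} D(V)={4,5,7}: no change
So after constraint 3: D(X) = {3,4,5}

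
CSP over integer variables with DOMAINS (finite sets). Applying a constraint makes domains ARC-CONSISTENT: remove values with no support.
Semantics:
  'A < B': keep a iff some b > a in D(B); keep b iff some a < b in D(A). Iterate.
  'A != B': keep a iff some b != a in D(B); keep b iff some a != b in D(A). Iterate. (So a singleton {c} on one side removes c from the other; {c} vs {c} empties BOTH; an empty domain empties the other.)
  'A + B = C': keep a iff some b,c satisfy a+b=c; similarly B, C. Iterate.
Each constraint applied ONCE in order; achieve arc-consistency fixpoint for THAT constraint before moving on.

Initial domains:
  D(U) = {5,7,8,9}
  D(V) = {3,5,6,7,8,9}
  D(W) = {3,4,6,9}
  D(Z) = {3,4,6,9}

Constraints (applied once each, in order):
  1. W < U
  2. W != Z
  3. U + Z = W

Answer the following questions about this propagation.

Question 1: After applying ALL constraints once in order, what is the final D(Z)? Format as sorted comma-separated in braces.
Constraint 1 (W < U) on D(W)={3,4,6,9} D(U)={5,7,8,9}: W {3,4,6,9}->{3,4,6}
Constraint 2 (W != Z) on D(W)={3,4,6} D(Z)={3,4,6,9}: no change
Constraint 3 (U + Z = W) on D(U)={5,7,8,9} D(Z)={3,4,6,9} D(W)={3,4,6}: U {5,7,8,9}->{}; Z {3,4,6,9}->{}; W {3,4,6}->{}
So after all 3 constraints: D(Z) = {}

Answer: {}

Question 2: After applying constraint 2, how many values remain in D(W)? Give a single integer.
Constraint 1 (W < U) on D(W)={3,4,6,9} D(U)={5,7,8,9}: W {3,4,6,9}->{3,4,6}
Constraint 2 (W != Z) on D(W)={3,4,6} D(Z)={3,4,6,9}: no change
So after constraint 2: D(W)={3,4,6}, size = 3

Answer: 3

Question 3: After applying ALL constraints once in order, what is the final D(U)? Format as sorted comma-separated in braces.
Constraint 1 (W < U) on D(W)={3,4,6,9} D(U)={5,7,8,9}: W {3,4,6,9}->{3,4,6}
Constraint 2 (W != Z) on D(W)={3,4,6} D(Z)={3,4,6,9}: no change
Constraint 3 (U + Z = W) on D(U)={5,7,8,9} D(Z)={3,4,6,9} D(W)={3,4,6}: U {5,7,8,9}->{}; Z {3,4,6,9}->{}; W {3,4,6}->{}
So after all 3 constraints: D(U) = {}

Answer: {}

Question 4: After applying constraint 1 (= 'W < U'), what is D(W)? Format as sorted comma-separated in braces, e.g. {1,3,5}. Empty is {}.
Constraint 1 (W < U) on D(W)={3,4,6,9} D(U)={5,7,8,9}: W {3,4,6,9}->{3,4,6}
So after constraint 1: D(W) = {3,4,6}

Answer: {3,4,6}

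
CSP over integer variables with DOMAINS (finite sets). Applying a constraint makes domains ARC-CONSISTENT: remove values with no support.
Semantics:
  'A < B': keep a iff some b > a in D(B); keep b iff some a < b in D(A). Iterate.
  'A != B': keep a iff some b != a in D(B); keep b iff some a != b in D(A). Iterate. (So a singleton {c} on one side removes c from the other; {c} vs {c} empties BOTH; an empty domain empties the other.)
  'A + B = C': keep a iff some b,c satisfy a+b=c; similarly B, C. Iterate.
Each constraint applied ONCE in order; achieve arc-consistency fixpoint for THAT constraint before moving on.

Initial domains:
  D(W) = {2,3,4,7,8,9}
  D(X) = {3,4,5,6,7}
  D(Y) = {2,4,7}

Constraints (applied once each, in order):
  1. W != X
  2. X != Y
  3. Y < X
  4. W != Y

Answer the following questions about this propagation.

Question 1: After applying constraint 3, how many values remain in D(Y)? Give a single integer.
Answer: 2

Derivation:
Constraint 1 (W != X) on D(W)={2,3,4,7,8,9} D(X)={3,4,5,6,7}: no change
Constraint 2 (X != Y) on D(X)={3,4,5,6,7} D(Y)={2,4,7}: no change
Constraint 3 (Y < X) on D(Y)={2,4,7} D(X)={3,4,5,6,7}: Y {2,4,7}->{2,4}
So after constraint 3: D(Y)={2,4}, size = 2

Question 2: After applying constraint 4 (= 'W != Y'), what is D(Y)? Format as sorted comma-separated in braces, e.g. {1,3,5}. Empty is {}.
Answer: {2,4}

Derivation:
Constraint 1 (W != X) on D(W)={2,3,4,7,8,9} D(X)={3,4,5,6,7}: no change
Constraint 2 (X != Y) on D(X)={3,4,5,6,7} D(Y)={2,4,7}: no change
Constraint 3 (Y < X) on D(Y)={2,4,7} D(X)={3,4,5,6,7}: Y {2,4,7}->{2,4}
Constraint 4 (W != Y) on D(W)={2,3,4,7,8,9} D(Y)={2,4}: no change
So after constraint 4: D(Y) = {2,4}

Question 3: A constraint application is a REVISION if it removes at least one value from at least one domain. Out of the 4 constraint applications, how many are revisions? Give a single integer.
Answer: 1

Derivation:
Constraint 1 (W != X) on D(W)={2,3,4,7,8,9} D(X)={3,4,5,6,7}: no change => not a revision
Constraint 2 (X != Y) on D(X)={3,4,5,6,7} D(Y)={2,4,7}: no change => not a revision
Constraint 3 (Y < X) on D(Y)={2,4,7} D(X)={3,4,5,6,7}: Y {2,4,7}->{2,4} => REVISION
Constraint 4 (W != Y) on D(W)={2,3,4,7,8,9} D(Y)={2,4}: no change => not a revision
Total revisions = 1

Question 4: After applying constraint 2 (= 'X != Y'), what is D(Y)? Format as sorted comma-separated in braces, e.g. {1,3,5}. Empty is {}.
Constraint 1 (W != X) on D(W)={2,3,4,7,8,9} D(X)={3,4,5,6,7}: no change
Constraint 2 (X != Y) on D(X)={3,4,5,6,7} D(Y)={2,4,7}: no change
So after constraint 2: D(Y) = {2,4,7}

Answer: {2,4,7}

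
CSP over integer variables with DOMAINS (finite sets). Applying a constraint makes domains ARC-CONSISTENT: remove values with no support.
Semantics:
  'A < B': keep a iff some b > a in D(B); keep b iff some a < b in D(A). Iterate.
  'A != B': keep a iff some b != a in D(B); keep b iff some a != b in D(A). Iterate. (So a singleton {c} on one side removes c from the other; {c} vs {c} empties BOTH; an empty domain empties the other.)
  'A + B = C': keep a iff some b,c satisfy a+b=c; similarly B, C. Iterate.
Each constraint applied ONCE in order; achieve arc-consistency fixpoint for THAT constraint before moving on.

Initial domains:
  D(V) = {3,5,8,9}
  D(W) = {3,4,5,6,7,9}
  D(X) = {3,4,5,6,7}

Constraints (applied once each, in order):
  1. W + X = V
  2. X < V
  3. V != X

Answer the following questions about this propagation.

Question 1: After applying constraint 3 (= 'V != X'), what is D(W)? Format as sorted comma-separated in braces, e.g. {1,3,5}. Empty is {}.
Constraint 1 (W + X = V) on D(W)={3,4,5,6,7,9} D(X)={3,4,5,6,7} D(V)={3,5,8,9}: W {3,4,5,6,7,9}->{3,4,5,6}; X {3,4,5,6,7}->{3,4,5,6}; V {3,5,8,9}->{8,9}
Constraint 2 (X < V) on D(X)={3,4,5,6} D(V)={8,9}: no change
Constraint 3 (V != X) on D(V)={8,9} D(X)={3,4,5,6}: no change
So after constraint 3: D(W) = {3,4,5,6}

Answer: {3,4,5,6}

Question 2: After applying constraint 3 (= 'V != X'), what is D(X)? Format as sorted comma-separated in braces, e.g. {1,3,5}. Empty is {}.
Constraint 1 (W + X = V) on D(W)={3,4,5,6,7,9} D(X)={3,4,5,6,7} D(V)={3,5,8,9}: W {3,4,5,6,7,9}->{3,4,5,6}; X {3,4,5,6,7}->{3,4,5,6}; V {3,5,8,9}->{8,9}
Constraint 2 (X < V) on D(X)={3,4,5,6} D(V)={8,9}: no change
Constraint 3 (V != X) on D(V)={8,9} D(X)={3,4,5,6}: no change
So after constraint 3: D(X) = {3,4,5,6}

Answer: {3,4,5,6}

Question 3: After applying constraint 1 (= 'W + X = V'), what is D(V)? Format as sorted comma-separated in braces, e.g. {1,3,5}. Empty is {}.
Constraint 1 (W + X = V) on D(W)={3,4,5,6,7,9} D(X)={3,4,5,6,7} D(V)={3,5,8,9}: W {3,4,5,6,7,9}->{3,4,5,6}; X {3,4,5,6,7}->{3,4,5,6}; V {3,5,8,9}->{8,9}
So after constraint 1: D(V) = {8,9}

Answer: {8,9}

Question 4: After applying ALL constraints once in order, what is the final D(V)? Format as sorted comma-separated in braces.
Constraint 1 (W + X = V) on D(W)={3,4,5,6,7,9} D(X)={3,4,5,6,7} D(V)={3,5,8,9}: W {3,4,5,6,7,9}->{3,4,5,6}; X {3,4,5,6,7}->{3,4,5,6}; V {3,5,8,9}->{8,9}
Constraint 2 (X < V) on D(X)={3,4,5,6} D(V)={8,9}: no change
Constraint 3 (V != X) on D(V)={8,9} D(X)={3,4,5,6}: no change
So after all 3 constraints: D(V) = {8,9}

Answer: {8,9}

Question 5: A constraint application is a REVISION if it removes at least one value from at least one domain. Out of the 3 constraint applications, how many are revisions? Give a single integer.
Constraint 1 (W + X = V) on D(W)={3,4,5,6,7,9} D(X)={3,4,5,6,7} D(V)={3,5,8,9}: W {3,4,5,6,7,9}->{3,4,5,6}; X {3,4,5,6,7}->{3,4,5,6}; V {3,5,8,9}->{8,9} => REVISION
Constraint 2 (X < V) on D(X)={3,4,5,6} D(V)={8,9}: no change => not a revision
Constraint 3 (V != X) on D(V)={8,9} D(X)={3,4,5,6}: no change => not a revision
Total revisions = 1

Answer: 1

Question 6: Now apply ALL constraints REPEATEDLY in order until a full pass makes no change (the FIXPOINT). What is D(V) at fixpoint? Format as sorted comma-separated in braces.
Answer: {8,9}

Derivation:
pass 0 (initial): D(V)={3,5,8,9}
pass 1: V {3,5,8,9}->{8,9}; W {3,4,5,6,7,9}->{3,4,5,6}; X {3,4,5,6,7}->{3,4,5,6}
pass 2: no change
Fixpoint after 2 passes: D(V) = {8,9}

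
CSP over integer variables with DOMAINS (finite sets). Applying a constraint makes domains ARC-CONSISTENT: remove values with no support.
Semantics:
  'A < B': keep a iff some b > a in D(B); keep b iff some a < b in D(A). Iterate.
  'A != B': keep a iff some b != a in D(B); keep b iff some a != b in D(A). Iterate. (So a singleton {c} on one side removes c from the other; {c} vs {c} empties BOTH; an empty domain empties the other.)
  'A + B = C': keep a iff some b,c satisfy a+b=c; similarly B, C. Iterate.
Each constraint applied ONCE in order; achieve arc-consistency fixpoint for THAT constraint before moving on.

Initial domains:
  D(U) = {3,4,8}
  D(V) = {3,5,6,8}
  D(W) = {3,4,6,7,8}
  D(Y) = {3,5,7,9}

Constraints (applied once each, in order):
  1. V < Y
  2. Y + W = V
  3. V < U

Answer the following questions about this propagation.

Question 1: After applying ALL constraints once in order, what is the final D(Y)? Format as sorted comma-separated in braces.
Constraint 1 (V < Y) on D(V)={3,5,6,8} D(Y)={3,5,7,9}: Y {3,5,7,9}->{5,7,9}
Constraint 2 (Y + W = V) on D(Y)={5,7,9} D(W)={3,4,6,7,8} D(V)={3,5,6,8}: Y {5,7,9}->{5}; W {3,4,6,7,8}->{3}; V {3,5,6,8}->{8}
Constraint 3 (V < U) on D(V)={8} D(U)={3,4,8}: V {8}->{}; U {3,4,8}->{}
So after all 3 constraints: D(Y) = {5}

Answer: {5}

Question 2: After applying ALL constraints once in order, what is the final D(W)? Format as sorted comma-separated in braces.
Constraint 1 (V < Y) on D(V)={3,5,6,8} D(Y)={3,5,7,9}: Y {3,5,7,9}->{5,7,9}
Constraint 2 (Y + W = V) on D(Y)={5,7,9} D(W)={3,4,6,7,8} D(V)={3,5,6,8}: Y {5,7,9}->{5}; W {3,4,6,7,8}->{3}; V {3,5,6,8}->{8}
Constraint 3 (V < U) on D(V)={8} D(U)={3,4,8}: V {8}->{}; U {3,4,8}->{}
So after all 3 constraints: D(W) = {3}

Answer: {3}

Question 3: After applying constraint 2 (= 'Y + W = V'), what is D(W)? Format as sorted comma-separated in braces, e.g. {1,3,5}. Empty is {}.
Answer: {3}

Derivation:
Constraint 1 (V < Y) on D(V)={3,5,6,8} D(Y)={3,5,7,9}: Y {3,5,7,9}->{5,7,9}
Constraint 2 (Y + W = V) on D(Y)={5,7,9} D(W)={3,4,6,7,8} D(V)={3,5,6,8}: Y {5,7,9}->{5}; W {3,4,6,7,8}->{3}; V {3,5,6,8}->{8}
So after constraint 2: D(W) = {3}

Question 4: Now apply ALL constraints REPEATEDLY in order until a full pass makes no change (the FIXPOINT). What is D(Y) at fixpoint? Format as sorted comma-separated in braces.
Answer: {}

Derivation:
pass 0 (initial): D(Y)={3,5,7,9}
pass 1: U {3,4,8}->{}; V {3,5,6,8}->{}; W {3,4,6,7,8}->{3}; Y {3,5,7,9}->{5}
pass 2: W {3}->{}; Y {5}->{}
pass 3: no change
Fixpoint after 3 passes: D(Y) = {}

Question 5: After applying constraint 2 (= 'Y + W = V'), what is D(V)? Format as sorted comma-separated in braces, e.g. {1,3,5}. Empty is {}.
Constraint 1 (V < Y) on D(V)={3,5,6,8} D(Y)={3,5,7,9}: Y {3,5,7,9}->{5,7,9}
Constraint 2 (Y + W = V) on D(Y)={5,7,9} D(W)={3,4,6,7,8} D(V)={3,5,6,8}: Y {5,7,9}->{5}; W {3,4,6,7,8}->{3}; V {3,5,6,8}->{8}
So after constraint 2: D(V) = {8}

Answer: {8}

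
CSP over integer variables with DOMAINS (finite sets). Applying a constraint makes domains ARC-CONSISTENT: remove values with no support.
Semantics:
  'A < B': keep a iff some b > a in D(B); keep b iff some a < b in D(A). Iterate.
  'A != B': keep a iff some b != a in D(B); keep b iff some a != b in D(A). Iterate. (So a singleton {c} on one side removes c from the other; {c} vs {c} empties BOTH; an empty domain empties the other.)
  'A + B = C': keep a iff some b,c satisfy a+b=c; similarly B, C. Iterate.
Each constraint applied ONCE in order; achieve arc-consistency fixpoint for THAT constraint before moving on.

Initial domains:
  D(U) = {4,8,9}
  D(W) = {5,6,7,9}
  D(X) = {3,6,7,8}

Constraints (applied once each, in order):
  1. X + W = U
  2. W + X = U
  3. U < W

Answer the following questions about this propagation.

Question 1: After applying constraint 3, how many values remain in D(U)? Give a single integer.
Answer: 0

Derivation:
Constraint 1 (X + W = U) on D(X)={3,6,7,8} D(W)={5,6,7,9} D(U)={4,8,9}: X {3,6,7,8}->{3}; W {5,6,7,9}->{5,6}; U {4,8,9}->{8,9}
Constraint 2 (W + X = U) on D(W)={5,6} D(X)={3} D(U)={8,9}: no change
Constraint 3 (U < W) on D(U)={8,9} D(W)={5,6}: U {8,9}->{}; W {5,6}->{}
So after constraint 3: D(U)={}, size = 0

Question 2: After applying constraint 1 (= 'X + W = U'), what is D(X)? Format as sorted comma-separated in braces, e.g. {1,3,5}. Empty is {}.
Answer: {3}

Derivation:
Constraint 1 (X + W = U) on D(X)={3,6,7,8} D(W)={5,6,7,9} D(U)={4,8,9}: X {3,6,7,8}->{3}; W {5,6,7,9}->{5,6}; U {4,8,9}->{8,9}
So after constraint 1: D(X) = {3}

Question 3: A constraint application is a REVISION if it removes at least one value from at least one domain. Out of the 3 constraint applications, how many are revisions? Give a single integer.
Answer: 2

Derivation:
Constraint 1 (X + W = U) on D(X)={3,6,7,8} D(W)={5,6,7,9} D(U)={4,8,9}: X {3,6,7,8}->{3}; W {5,6,7,9}->{5,6}; U {4,8,9}->{8,9} => REVISION
Constraint 2 (W + X = U) on D(W)={5,6} D(X)={3} D(U)={8,9}: no change => not a revision
Constraint 3 (U < W) on D(U)={8,9} D(W)={5,6}: U {8,9}->{}; W {5,6}->{} => REVISION
Total revisions = 2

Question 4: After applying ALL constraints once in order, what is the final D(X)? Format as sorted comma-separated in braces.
Constraint 1 (X + W = U) on D(X)={3,6,7,8} D(W)={5,6,7,9} D(U)={4,8,9}: X {3,6,7,8}->{3}; W {5,6,7,9}->{5,6}; U {4,8,9}->{8,9}
Constraint 2 (W + X = U) on D(W)={5,6} D(X)={3} D(U)={8,9}: no change
Constraint 3 (U < W) on D(U)={8,9} D(W)={5,6}: U {8,9}->{}; W {5,6}->{}
So after all 3 constraints: D(X) = {3}

Answer: {3}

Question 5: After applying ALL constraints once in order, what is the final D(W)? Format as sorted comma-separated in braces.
Answer: {}

Derivation:
Constraint 1 (X + W = U) on D(X)={3,6,7,8} D(W)={5,6,7,9} D(U)={4,8,9}: X {3,6,7,8}->{3}; W {5,6,7,9}->{5,6}; U {4,8,9}->{8,9}
Constraint 2 (W + X = U) on D(W)={5,6} D(X)={3} D(U)={8,9}: no change
Constraint 3 (U < W) on D(U)={8,9} D(W)={5,6}: U {8,9}->{}; W {5,6}->{}
So after all 3 constraints: D(W) = {}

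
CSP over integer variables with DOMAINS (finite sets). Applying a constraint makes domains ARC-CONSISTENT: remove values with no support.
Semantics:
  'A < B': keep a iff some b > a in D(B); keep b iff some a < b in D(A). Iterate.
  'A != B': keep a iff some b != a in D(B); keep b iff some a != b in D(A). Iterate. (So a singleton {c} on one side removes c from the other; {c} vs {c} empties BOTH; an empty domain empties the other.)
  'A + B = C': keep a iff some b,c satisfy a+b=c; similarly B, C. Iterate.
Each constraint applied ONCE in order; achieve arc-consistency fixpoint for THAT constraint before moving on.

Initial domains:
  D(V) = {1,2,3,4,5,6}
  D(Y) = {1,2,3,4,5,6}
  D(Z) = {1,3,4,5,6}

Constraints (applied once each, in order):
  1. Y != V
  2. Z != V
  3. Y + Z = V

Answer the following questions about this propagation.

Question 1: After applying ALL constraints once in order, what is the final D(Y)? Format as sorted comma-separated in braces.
Constraint 1 (Y != V) on D(Y)={1,2,3,4,5,6} D(V)={1,2,3,4,5,6}: no change
Constraint 2 (Z != V) on D(Z)={1,3,4,5,6} D(V)={1,2,3,4,5,6}: no change
Constraint 3 (Y + Z = V) on D(Y)={1,2,3,4,5,6} D(Z)={1,3,4,5,6} D(V)={1,2,3,4,5,6}: Y {1,2,3,4,5,6}->{1,2,3,4,5}; Z {1,3,4,5,6}->{1,3,4,5}; V {1,2,3,4,5,6}->{2,3,4,5,6}
So after all 3 constraints: D(Y) = {1,2,3,4,5}

Answer: {1,2,3,4,5}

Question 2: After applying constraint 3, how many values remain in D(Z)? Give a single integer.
Constraint 1 (Y != V) on D(Y)={1,2,3,4,5,6} D(V)={1,2,3,4,5,6}: no change
Constraint 2 (Z != V) on D(Z)={1,3,4,5,6} D(V)={1,2,3,4,5,6}: no change
Constraint 3 (Y + Z = V) on D(Y)={1,2,3,4,5,6} D(Z)={1,3,4,5,6} D(V)={1,2,3,4,5,6}: Y {1,2,3,4,5,6}->{1,2,3,4,5}; Z {1,3,4,5,6}->{1,3,4,5}; V {1,2,3,4,5,6}->{2,3,4,5,6}
So after constraint 3: D(Z)={1,3,4,5}, size = 4

Answer: 4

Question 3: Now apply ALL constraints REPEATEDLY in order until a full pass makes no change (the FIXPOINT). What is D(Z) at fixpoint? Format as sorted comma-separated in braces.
Answer: {1,3,4,5}

Derivation:
pass 0 (initial): D(Z)={1,3,4,5,6}
pass 1: V {1,2,3,4,5,6}->{2,3,4,5,6}; Y {1,2,3,4,5,6}->{1,2,3,4,5}; Z {1,3,4,5,6}->{1,3,4,5}
pass 2: no change
Fixpoint after 2 passes: D(Z) = {1,3,4,5}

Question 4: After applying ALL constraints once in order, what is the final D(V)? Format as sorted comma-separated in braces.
Answer: {2,3,4,5,6}

Derivation:
Constraint 1 (Y != V) on D(Y)={1,2,3,4,5,6} D(V)={1,2,3,4,5,6}: no change
Constraint 2 (Z != V) on D(Z)={1,3,4,5,6} D(V)={1,2,3,4,5,6}: no change
Constraint 3 (Y + Z = V) on D(Y)={1,2,3,4,5,6} D(Z)={1,3,4,5,6} D(V)={1,2,3,4,5,6}: Y {1,2,3,4,5,6}->{1,2,3,4,5}; Z {1,3,4,5,6}->{1,3,4,5}; V {1,2,3,4,5,6}->{2,3,4,5,6}
So after all 3 constraints: D(V) = {2,3,4,5,6}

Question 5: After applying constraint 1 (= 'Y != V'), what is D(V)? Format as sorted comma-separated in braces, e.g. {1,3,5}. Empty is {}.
Constraint 1 (Y != V) on D(Y)={1,2,3,4,5,6} D(V)={1,2,3,4,5,6}: no change
So after constraint 1: D(V) = {1,2,3,4,5,6}

Answer: {1,2,3,4,5,6}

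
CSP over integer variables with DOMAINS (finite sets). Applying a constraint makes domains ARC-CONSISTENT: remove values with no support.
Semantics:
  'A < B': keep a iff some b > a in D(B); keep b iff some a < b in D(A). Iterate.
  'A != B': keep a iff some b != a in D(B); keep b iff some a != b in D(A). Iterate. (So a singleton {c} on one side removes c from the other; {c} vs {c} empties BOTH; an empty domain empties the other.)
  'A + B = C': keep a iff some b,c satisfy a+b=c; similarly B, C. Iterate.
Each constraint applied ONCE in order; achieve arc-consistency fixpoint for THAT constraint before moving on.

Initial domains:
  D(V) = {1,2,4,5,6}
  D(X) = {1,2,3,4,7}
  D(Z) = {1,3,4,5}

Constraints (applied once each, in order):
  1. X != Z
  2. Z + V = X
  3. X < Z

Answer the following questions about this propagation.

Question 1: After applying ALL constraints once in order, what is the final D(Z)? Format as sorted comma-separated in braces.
Constraint 1 (X != Z) on D(X)={1,2,3,4,7} D(Z)={1,3,4,5}: no change
Constraint 2 (Z + V = X) on D(Z)={1,3,4,5} D(V)={1,2,4,5,6} D(X)={1,2,3,4,7}: Z {1,3,4,5}->{1,3,5}; V {1,2,4,5,6}->{1,2,4,6}; X {1,2,3,4,7}->{2,3,4,7}
Constraint 3 (X < Z) on D(X)={2,3,4,7} D(Z)={1,3,5}: X {2,3,4,7}->{2,3,4}; Z {1,3,5}->{3,5}
So after all 3 constraints: D(Z) = {3,5}

Answer: {3,5}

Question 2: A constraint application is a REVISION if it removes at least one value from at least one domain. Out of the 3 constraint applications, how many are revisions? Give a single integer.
Answer: 2

Derivation:
Constraint 1 (X != Z) on D(X)={1,2,3,4,7} D(Z)={1,3,4,5}: no change => not a revision
Constraint 2 (Z + V = X) on D(Z)={1,3,4,5} D(V)={1,2,4,5,6} D(X)={1,2,3,4,7}: Z {1,3,4,5}->{1,3,5}; V {1,2,4,5,6}->{1,2,4,6}; X {1,2,3,4,7}->{2,3,4,7} => REVISION
Constraint 3 (X < Z) on D(X)={2,3,4,7} D(Z)={1,3,5}: X {2,3,4,7}->{2,3,4}; Z {1,3,5}->{3,5} => REVISION
Total revisions = 2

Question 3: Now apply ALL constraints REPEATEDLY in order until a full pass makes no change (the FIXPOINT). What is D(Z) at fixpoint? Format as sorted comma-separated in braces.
Answer: {}

Derivation:
pass 0 (initial): D(Z)={1,3,4,5}
pass 1: V {1,2,4,5,6}->{1,2,4,6}; X {1,2,3,4,7}->{2,3,4}; Z {1,3,4,5}->{3,5}
pass 2: V {1,2,4,6}->{1}; X {2,3,4}->{}; Z {3,5}->{}
pass 3: V {1}->{}
pass 4: no change
Fixpoint after 4 passes: D(Z) = {}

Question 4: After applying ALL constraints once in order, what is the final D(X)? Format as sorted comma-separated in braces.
Answer: {2,3,4}

Derivation:
Constraint 1 (X != Z) on D(X)={1,2,3,4,7} D(Z)={1,3,4,5}: no change
Constraint 2 (Z + V = X) on D(Z)={1,3,4,5} D(V)={1,2,4,5,6} D(X)={1,2,3,4,7}: Z {1,3,4,5}->{1,3,5}; V {1,2,4,5,6}->{1,2,4,6}; X {1,2,3,4,7}->{2,3,4,7}
Constraint 3 (X < Z) on D(X)={2,3,4,7} D(Z)={1,3,5}: X {2,3,4,7}->{2,3,4}; Z {1,3,5}->{3,5}
So after all 3 constraints: D(X) = {2,3,4}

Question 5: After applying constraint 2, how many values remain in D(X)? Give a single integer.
Answer: 4

Derivation:
Constraint 1 (X != Z) on D(X)={1,2,3,4,7} D(Z)={1,3,4,5}: no change
Constraint 2 (Z + V = X) on D(Z)={1,3,4,5} D(V)={1,2,4,5,6} D(X)={1,2,3,4,7}: Z {1,3,4,5}->{1,3,5}; V {1,2,4,5,6}->{1,2,4,6}; X {1,2,3,4,7}->{2,3,4,7}
So after constraint 2: D(X)={2,3,4,7}, size = 4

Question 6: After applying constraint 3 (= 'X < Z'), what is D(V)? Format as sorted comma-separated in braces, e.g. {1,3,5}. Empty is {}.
Constraint 1 (X != Z) on D(X)={1,2,3,4,7} D(Z)={1,3,4,5}: no change
Constraint 2 (Z + V = X) on D(Z)={1,3,4,5} D(V)={1,2,4,5,6} D(X)={1,2,3,4,7}: Z {1,3,4,5}->{1,3,5}; V {1,2,4,5,6}->{1,2,4,6}; X {1,2,3,4,7}->{2,3,4,7}
Constraint 3 (X < Z) on D(X)={2,3,4,7} D(Z)={1,3,5}: X {2,3,4,7}->{2,3,4}; Z {1,3,5}->{3,5}
So after constraint 3: D(V) = {1,2,4,6}

Answer: {1,2,4,6}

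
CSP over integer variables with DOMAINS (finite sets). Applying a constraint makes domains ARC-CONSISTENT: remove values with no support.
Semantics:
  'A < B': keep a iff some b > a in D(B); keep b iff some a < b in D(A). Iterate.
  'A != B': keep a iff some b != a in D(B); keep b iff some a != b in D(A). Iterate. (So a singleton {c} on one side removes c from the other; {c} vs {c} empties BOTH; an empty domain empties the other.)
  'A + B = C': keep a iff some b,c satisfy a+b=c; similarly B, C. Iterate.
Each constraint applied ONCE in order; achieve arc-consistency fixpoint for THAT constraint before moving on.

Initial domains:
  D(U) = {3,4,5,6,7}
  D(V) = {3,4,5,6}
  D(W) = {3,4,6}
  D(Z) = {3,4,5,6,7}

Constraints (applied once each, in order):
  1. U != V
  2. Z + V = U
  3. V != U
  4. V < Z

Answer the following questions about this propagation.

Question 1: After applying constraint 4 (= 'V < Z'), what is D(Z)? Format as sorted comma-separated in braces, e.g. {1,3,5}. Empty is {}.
Constraint 1 (U != V) on D(U)={3,4,5,6,7} D(V)={3,4,5,6}: no change
Constraint 2 (Z + V = U) on D(Z)={3,4,5,6,7} D(V)={3,4,5,6} D(U)={3,4,5,6,7}: Z {3,4,5,6,7}->{3,4}; V {3,4,5,6}->{3,4}; U {3,4,5,6,7}->{6,7}
Constraint 3 (V != U) on D(V)={3,4} D(U)={6,7}: no change
Constraint 4 (V < Z) on D(V)={3,4} D(Z)={3,4}: V {3,4}->{3}; Z {3,4}->{4}
So after constraint 4: D(Z) = {4}

Answer: {4}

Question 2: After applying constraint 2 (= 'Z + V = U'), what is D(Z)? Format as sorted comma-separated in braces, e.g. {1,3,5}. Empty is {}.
Constraint 1 (U != V) on D(U)={3,4,5,6,7} D(V)={3,4,5,6}: no change
Constraint 2 (Z + V = U) on D(Z)={3,4,5,6,7} D(V)={3,4,5,6} D(U)={3,4,5,6,7}: Z {3,4,5,6,7}->{3,4}; V {3,4,5,6}->{3,4}; U {3,4,5,6,7}->{6,7}
So after constraint 2: D(Z) = {3,4}

Answer: {3,4}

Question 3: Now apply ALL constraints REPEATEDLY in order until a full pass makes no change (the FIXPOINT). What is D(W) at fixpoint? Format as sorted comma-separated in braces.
pass 0 (initial): D(W)={3,4,6}
pass 1: U {3,4,5,6,7}->{6,7}; V {3,4,5,6}->{3}; Z {3,4,5,6,7}->{4}
pass 2: U {6,7}->{7}
pass 3: no change
Fixpoint after 3 passes: D(W) = {3,4,6}

Answer: {3,4,6}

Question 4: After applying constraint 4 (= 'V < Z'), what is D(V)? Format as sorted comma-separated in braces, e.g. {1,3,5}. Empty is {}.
Constraint 1 (U != V) on D(U)={3,4,5,6,7} D(V)={3,4,5,6}: no change
Constraint 2 (Z + V = U) on D(Z)={3,4,5,6,7} D(V)={3,4,5,6} D(U)={3,4,5,6,7}: Z {3,4,5,6,7}->{3,4}; V {3,4,5,6}->{3,4}; U {3,4,5,6,7}->{6,7}
Constraint 3 (V != U) on D(V)={3,4} D(U)={6,7}: no change
Constraint 4 (V < Z) on D(V)={3,4} D(Z)={3,4}: V {3,4}->{3}; Z {3,4}->{4}
So after constraint 4: D(V) = {3}

Answer: {3}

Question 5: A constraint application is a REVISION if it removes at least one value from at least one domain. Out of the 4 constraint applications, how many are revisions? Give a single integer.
Constraint 1 (U != V) on D(U)={3,4,5,6,7} D(V)={3,4,5,6}: no change => not a revision
Constraint 2 (Z + V = U) on D(Z)={3,4,5,6,7} D(V)={3,4,5,6} D(U)={3,4,5,6,7}: Z {3,4,5,6,7}->{3,4}; V {3,4,5,6}->{3,4}; U {3,4,5,6,7}->{6,7} => REVISION
Constraint 3 (V != U) on D(V)={3,4} D(U)={6,7}: no change => not a revision
Constraint 4 (V < Z) on D(V)={3,4} D(Z)={3,4}: V {3,4}->{3}; Z {3,4}->{4} => REVISION
Total revisions = 2

Answer: 2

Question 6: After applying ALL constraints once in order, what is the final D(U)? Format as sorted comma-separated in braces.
Constraint 1 (U != V) on D(U)={3,4,5,6,7} D(V)={3,4,5,6}: no change
Constraint 2 (Z + V = U) on D(Z)={3,4,5,6,7} D(V)={3,4,5,6} D(U)={3,4,5,6,7}: Z {3,4,5,6,7}->{3,4}; V {3,4,5,6}->{3,4}; U {3,4,5,6,7}->{6,7}
Constraint 3 (V != U) on D(V)={3,4} D(U)={6,7}: no change
Constraint 4 (V < Z) on D(V)={3,4} D(Z)={3,4}: V {3,4}->{3}; Z {3,4}->{4}
So after all 4 constraints: D(U) = {6,7}

Answer: {6,7}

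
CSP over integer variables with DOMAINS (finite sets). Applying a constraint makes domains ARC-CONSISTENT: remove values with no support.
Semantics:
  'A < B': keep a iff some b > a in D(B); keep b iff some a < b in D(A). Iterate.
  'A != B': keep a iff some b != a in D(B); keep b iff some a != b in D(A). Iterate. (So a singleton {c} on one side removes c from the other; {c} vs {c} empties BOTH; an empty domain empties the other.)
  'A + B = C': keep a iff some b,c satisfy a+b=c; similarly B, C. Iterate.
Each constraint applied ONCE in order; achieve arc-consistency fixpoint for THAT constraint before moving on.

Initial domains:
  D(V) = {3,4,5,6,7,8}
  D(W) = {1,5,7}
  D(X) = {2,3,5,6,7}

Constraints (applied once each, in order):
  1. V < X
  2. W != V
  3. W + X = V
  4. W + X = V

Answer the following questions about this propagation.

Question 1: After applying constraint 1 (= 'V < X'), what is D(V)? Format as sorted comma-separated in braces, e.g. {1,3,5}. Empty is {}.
Constraint 1 (V < X) on D(V)={3,4,5,6,7,8} D(X)={2,3,5,6,7}: V {3,4,5,6,7,8}->{3,4,5,6}; X {2,3,5,6,7}->{5,6,7}
So after constraint 1: D(V) = {3,4,5,6}

Answer: {3,4,5,6}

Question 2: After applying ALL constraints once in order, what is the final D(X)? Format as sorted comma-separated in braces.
Constraint 1 (V < X) on D(V)={3,4,5,6,7,8} D(X)={2,3,5,6,7}: V {3,4,5,6,7,8}->{3,4,5,6}; X {2,3,5,6,7}->{5,6,7}
Constraint 2 (W != V) on D(W)={1,5,7} D(V)={3,4,5,6}: no change
Constraint 3 (W + X = V) on D(W)={1,5,7} D(X)={5,6,7} D(V)={3,4,5,6}: W {1,5,7}->{1}; X {5,6,7}->{5}; V {3,4,5,6}->{6}
Constraint 4 (W + X = V) on D(W)={1} D(X)={5} D(V)={6}: no change
So after all 4 constraints: D(X) = {5}

Answer: {5}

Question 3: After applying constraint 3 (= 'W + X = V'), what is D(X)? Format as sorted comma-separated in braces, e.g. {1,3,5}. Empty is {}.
Constraint 1 (V < X) on D(V)={3,4,5,6,7,8} D(X)={2,3,5,6,7}: V {3,4,5,6,7,8}->{3,4,5,6}; X {2,3,5,6,7}->{5,6,7}
Constraint 2 (W != V) on D(W)={1,5,7} D(V)={3,4,5,6}: no change
Constraint 3 (W + X = V) on D(W)={1,5,7} D(X)={5,6,7} D(V)={3,4,5,6}: W {1,5,7}->{1}; X {5,6,7}->{5}; V {3,4,5,6}->{6}
So after constraint 3: D(X) = {5}

Answer: {5}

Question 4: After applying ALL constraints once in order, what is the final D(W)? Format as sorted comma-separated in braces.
Answer: {1}

Derivation:
Constraint 1 (V < X) on D(V)={3,4,5,6,7,8} D(X)={2,3,5,6,7}: V {3,4,5,6,7,8}->{3,4,5,6}; X {2,3,5,6,7}->{5,6,7}
Constraint 2 (W != V) on D(W)={1,5,7} D(V)={3,4,5,6}: no change
Constraint 3 (W + X = V) on D(W)={1,5,7} D(X)={5,6,7} D(V)={3,4,5,6}: W {1,5,7}->{1}; X {5,6,7}->{5}; V {3,4,5,6}->{6}
Constraint 4 (W + X = V) on D(W)={1} D(X)={5} D(V)={6}: no change
So after all 4 constraints: D(W) = {1}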